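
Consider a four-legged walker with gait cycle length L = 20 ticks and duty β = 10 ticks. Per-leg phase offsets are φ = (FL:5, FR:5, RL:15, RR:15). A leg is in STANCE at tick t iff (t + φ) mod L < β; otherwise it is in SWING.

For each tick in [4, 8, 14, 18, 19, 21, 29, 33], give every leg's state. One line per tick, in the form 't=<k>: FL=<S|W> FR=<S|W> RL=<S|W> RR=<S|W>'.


t=4: FL=S FR=S RL=W RR=W
t=8: FL=W FR=W RL=S RR=S
t=14: FL=W FR=W RL=S RR=S
t=18: FL=S FR=S RL=W RR=W
t=19: FL=S FR=S RL=W RR=W
t=21: FL=S FR=S RL=W RR=W
t=29: FL=W FR=W RL=S RR=S
t=33: FL=W FR=W RL=S RR=S

t=4: phase=(9,9,19,19) vs β=10 → FL=S FR=S RL=W RR=W
t=8: phase=(13,13,3,3) vs β=10 → FL=W FR=W RL=S RR=S
t=14: phase=(19,19,9,9) vs β=10 → FL=W FR=W RL=S RR=S
t=18: phase=(3,3,13,13) vs β=10 → FL=S FR=S RL=W RR=W
t=19: phase=(4,4,14,14) vs β=10 → FL=S FR=S RL=W RR=W
t=21: phase=(6,6,16,16) vs β=10 → FL=S FR=S RL=W RR=W
t=29: phase=(14,14,4,4) vs β=10 → FL=W FR=W RL=S RR=S
t=33: phase=(18,18,8,8) vs β=10 → FL=W FR=W RL=S RR=S


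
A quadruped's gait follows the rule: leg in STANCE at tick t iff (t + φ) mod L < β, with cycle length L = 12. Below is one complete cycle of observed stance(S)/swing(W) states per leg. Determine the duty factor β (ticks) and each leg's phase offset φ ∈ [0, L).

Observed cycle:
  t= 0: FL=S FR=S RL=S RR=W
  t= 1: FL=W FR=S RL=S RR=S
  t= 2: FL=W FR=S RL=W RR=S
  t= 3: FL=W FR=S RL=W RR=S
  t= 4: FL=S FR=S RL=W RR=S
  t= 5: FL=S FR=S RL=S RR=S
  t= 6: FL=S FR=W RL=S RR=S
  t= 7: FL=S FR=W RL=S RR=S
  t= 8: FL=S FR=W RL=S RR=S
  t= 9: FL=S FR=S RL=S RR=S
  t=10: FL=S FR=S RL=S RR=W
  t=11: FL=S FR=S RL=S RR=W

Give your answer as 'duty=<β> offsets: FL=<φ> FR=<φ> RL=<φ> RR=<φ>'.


duty β = stance ticks per leg = 9
FL: stance ticks = 9; W→S at t=4 → φ=8
FR: stance ticks = 9; W→S at t=9 → φ=3
RL: stance ticks = 9; W→S at t=5 → φ=7
RR: stance ticks = 9; W→S at t=1 → φ=11

duty=9 offsets: FL=8 FR=3 RL=7 RR=11


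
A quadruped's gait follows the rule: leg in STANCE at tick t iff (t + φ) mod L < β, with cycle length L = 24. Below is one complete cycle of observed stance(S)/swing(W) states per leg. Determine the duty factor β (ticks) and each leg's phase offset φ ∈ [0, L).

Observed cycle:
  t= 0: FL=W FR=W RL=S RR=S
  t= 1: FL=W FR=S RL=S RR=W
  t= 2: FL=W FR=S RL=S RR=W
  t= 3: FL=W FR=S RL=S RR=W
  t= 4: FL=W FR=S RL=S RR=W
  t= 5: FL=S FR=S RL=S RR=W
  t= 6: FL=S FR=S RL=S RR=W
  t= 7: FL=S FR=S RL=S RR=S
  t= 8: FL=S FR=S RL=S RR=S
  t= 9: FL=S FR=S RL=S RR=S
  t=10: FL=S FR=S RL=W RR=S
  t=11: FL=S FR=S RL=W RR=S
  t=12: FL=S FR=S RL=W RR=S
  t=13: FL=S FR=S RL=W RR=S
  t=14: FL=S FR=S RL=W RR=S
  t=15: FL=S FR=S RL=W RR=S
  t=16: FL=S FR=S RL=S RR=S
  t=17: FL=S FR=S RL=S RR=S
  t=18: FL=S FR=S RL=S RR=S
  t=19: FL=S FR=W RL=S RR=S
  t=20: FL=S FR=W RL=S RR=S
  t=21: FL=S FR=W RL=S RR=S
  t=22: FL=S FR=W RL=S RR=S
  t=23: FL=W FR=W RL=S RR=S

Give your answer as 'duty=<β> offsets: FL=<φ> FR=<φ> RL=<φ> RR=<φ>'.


duty=18 offsets: FL=19 FR=23 RL=8 RR=17

duty β = stance ticks per leg = 18
FL: stance ticks = 18; W→S at t=5 → φ=19
FR: stance ticks = 18; W→S at t=1 → φ=23
RL: stance ticks = 18; W→S at t=16 → φ=8
RR: stance ticks = 18; W→S at t=7 → φ=17


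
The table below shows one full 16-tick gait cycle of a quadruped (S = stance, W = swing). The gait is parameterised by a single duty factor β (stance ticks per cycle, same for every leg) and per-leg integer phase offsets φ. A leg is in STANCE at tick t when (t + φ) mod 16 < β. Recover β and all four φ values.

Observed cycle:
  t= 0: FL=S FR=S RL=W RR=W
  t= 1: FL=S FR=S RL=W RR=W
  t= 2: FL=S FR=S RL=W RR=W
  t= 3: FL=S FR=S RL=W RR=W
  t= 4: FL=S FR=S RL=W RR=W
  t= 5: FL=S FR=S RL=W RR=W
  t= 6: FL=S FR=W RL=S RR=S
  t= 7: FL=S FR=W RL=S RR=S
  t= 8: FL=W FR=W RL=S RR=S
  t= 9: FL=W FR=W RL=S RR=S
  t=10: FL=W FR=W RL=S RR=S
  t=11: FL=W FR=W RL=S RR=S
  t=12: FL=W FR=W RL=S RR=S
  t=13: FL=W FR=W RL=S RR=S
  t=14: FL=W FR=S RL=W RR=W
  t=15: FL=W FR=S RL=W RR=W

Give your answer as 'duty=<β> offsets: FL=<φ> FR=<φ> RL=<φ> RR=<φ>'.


duty=8 offsets: FL=0 FR=2 RL=10 RR=10

duty β = stance ticks per leg = 8
FL: stance ticks = 8; W→S at t=0 → φ=0
FR: stance ticks = 8; W→S at t=14 → φ=2
RL: stance ticks = 8; W→S at t=6 → φ=10
RR: stance ticks = 8; W→S at t=6 → φ=10


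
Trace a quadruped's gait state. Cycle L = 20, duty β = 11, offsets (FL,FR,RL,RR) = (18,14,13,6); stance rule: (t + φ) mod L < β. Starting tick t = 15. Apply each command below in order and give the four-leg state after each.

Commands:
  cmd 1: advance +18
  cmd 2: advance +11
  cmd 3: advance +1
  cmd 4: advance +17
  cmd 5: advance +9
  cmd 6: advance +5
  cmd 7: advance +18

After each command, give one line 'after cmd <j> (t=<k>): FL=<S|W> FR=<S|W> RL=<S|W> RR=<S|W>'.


start t=15: FL=W FR=S RL=S RR=S
cmd 1: advance +18 → t=33, phase=(11,7,6,19) → FL=W FR=S RL=S RR=W
cmd 2: advance +11 → t=44, phase=(2,18,17,10) → FL=S FR=W RL=W RR=S
cmd 3: advance +1 → t=45, phase=(3,19,18,11) → FL=S FR=W RL=W RR=W
cmd 4: advance +17 → t=62, phase=(0,16,15,8) → FL=S FR=W RL=W RR=S
cmd 5: advance +9 → t=71, phase=(9,5,4,17) → FL=S FR=S RL=S RR=W
cmd 6: advance +5 → t=76, phase=(14,10,9,2) → FL=W FR=S RL=S RR=S
cmd 7: advance +18 → t=94, phase=(12,8,7,0) → FL=W FR=S RL=S RR=S

after cmd 1 (t=33): FL=W FR=S RL=S RR=W
after cmd 2 (t=44): FL=S FR=W RL=W RR=S
after cmd 3 (t=45): FL=S FR=W RL=W RR=W
after cmd 4 (t=62): FL=S FR=W RL=W RR=S
after cmd 5 (t=71): FL=S FR=S RL=S RR=W
after cmd 6 (t=76): FL=W FR=S RL=S RR=S
after cmd 7 (t=94): FL=W FR=S RL=S RR=S


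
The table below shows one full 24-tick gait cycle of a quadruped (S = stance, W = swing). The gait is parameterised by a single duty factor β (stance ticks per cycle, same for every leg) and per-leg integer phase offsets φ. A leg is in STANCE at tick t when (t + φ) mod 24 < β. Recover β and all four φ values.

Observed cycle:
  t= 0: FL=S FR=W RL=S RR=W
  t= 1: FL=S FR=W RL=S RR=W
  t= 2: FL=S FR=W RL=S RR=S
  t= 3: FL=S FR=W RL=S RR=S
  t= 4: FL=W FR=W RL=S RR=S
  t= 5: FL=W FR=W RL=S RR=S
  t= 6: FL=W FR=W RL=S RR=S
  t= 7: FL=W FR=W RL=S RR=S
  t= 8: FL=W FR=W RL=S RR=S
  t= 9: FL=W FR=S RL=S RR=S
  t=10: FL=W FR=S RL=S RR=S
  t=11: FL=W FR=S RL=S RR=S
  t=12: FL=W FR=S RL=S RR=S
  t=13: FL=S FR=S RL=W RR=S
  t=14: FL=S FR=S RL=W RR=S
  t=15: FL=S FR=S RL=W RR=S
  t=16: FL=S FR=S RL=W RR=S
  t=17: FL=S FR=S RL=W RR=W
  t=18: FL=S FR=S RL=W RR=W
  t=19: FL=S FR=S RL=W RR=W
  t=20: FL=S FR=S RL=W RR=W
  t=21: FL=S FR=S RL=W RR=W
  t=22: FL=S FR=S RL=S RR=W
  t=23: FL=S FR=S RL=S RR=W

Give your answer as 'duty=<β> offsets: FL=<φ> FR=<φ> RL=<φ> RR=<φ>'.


duty β = stance ticks per leg = 15
FL: stance ticks = 15; W→S at t=13 → φ=11
FR: stance ticks = 15; W→S at t=9 → φ=15
RL: stance ticks = 15; W→S at t=22 → φ=2
RR: stance ticks = 15; W→S at t=2 → φ=22

duty=15 offsets: FL=11 FR=15 RL=2 RR=22


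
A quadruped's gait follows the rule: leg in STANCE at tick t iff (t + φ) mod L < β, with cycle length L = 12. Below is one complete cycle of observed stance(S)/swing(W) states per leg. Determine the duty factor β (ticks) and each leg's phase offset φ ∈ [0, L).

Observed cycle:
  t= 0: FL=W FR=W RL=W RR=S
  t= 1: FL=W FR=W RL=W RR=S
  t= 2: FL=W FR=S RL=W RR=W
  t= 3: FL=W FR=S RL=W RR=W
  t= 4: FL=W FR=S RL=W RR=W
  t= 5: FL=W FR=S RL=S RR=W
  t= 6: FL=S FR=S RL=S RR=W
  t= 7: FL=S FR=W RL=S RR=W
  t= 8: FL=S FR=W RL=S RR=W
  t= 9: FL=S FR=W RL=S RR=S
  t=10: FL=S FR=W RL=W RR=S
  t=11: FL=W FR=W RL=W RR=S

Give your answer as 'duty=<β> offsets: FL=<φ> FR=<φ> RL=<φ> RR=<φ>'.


duty β = stance ticks per leg = 5
FL: stance ticks = 5; W→S at t=6 → φ=6
FR: stance ticks = 5; W→S at t=2 → φ=10
RL: stance ticks = 5; W→S at t=5 → φ=7
RR: stance ticks = 5; W→S at t=9 → φ=3

duty=5 offsets: FL=6 FR=10 RL=7 RR=3


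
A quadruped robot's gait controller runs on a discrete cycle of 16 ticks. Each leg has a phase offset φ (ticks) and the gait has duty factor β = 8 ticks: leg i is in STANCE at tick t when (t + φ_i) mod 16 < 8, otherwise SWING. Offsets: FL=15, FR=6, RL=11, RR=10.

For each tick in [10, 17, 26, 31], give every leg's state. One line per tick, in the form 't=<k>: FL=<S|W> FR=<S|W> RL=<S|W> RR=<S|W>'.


t=10: FL=W FR=S RL=S RR=S
t=17: FL=S FR=S RL=W RR=W
t=26: FL=W FR=S RL=S RR=S
t=31: FL=W FR=S RL=W RR=W

t=10: phase=(9,0,5,4) vs β=8 → FL=W FR=S RL=S RR=S
t=17: phase=(0,7,12,11) vs β=8 → FL=S FR=S RL=W RR=W
t=26: phase=(9,0,5,4) vs β=8 → FL=W FR=S RL=S RR=S
t=31: phase=(14,5,10,9) vs β=8 → FL=W FR=S RL=W RR=W


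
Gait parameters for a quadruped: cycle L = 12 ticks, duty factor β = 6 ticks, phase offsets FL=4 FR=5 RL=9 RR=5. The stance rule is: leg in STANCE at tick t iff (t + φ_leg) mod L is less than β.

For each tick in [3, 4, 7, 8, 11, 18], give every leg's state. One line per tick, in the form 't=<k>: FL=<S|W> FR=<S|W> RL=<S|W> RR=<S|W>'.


t=3: FL=W FR=W RL=S RR=W
t=4: FL=W FR=W RL=S RR=W
t=7: FL=W FR=S RL=S RR=S
t=8: FL=S FR=S RL=S RR=S
t=11: FL=S FR=S RL=W RR=S
t=18: FL=W FR=W RL=S RR=W

t=3: phase=(7,8,0,8) vs β=6 → FL=W FR=W RL=S RR=W
t=4: phase=(8,9,1,9) vs β=6 → FL=W FR=W RL=S RR=W
t=7: phase=(11,0,4,0) vs β=6 → FL=W FR=S RL=S RR=S
t=8: phase=(0,1,5,1) vs β=6 → FL=S FR=S RL=S RR=S
t=11: phase=(3,4,8,4) vs β=6 → FL=S FR=S RL=W RR=S
t=18: phase=(10,11,3,11) vs β=6 → FL=W FR=W RL=S RR=W


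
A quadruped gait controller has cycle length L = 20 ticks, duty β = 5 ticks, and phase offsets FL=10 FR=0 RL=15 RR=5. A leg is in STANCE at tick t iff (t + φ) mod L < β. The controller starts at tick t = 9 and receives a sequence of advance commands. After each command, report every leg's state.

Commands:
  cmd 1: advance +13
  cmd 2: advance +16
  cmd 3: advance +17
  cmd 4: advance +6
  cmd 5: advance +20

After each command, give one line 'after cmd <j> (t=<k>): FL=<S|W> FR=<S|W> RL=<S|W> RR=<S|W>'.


after cmd 1 (t=22): FL=W FR=S RL=W RR=W
after cmd 2 (t=38): FL=W FR=W RL=W RR=S
after cmd 3 (t=55): FL=W FR=W RL=W RR=S
after cmd 4 (t=61): FL=W FR=S RL=W RR=W
after cmd 5 (t=81): FL=W FR=S RL=W RR=W

start t=9: FL=W FR=W RL=S RR=W
cmd 1: advance +13 → t=22, phase=(12,2,17,7) → FL=W FR=S RL=W RR=W
cmd 2: advance +16 → t=38, phase=(8,18,13,3) → FL=W FR=W RL=W RR=S
cmd 3: advance +17 → t=55, phase=(5,15,10,0) → FL=W FR=W RL=W RR=S
cmd 4: advance +6 → t=61, phase=(11,1,16,6) → FL=W FR=S RL=W RR=W
cmd 5: advance +20 → t=81, phase=(11,1,16,6) → FL=W FR=S RL=W RR=W


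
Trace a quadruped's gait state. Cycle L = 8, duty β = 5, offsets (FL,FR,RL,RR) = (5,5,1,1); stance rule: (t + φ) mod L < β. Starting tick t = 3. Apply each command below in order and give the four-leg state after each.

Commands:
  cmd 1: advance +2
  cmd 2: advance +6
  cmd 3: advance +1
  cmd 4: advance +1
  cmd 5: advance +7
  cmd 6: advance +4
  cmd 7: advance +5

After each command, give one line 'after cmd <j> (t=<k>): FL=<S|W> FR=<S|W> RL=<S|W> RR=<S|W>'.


after cmd 1 (t=5): FL=S FR=S RL=W RR=W
after cmd 2 (t=11): FL=S FR=S RL=S RR=S
after cmd 3 (t=12): FL=S FR=S RL=W RR=W
after cmd 4 (t=13): FL=S FR=S RL=W RR=W
after cmd 5 (t=20): FL=S FR=S RL=W RR=W
after cmd 6 (t=24): FL=W FR=W RL=S RR=S
after cmd 7 (t=29): FL=S FR=S RL=W RR=W

start t=3: FL=S FR=S RL=S RR=S
cmd 1: advance +2 → t=5, phase=(2,2,6,6) → FL=S FR=S RL=W RR=W
cmd 2: advance +6 → t=11, phase=(0,0,4,4) → FL=S FR=S RL=S RR=S
cmd 3: advance +1 → t=12, phase=(1,1,5,5) → FL=S FR=S RL=W RR=W
cmd 4: advance +1 → t=13, phase=(2,2,6,6) → FL=S FR=S RL=W RR=W
cmd 5: advance +7 → t=20, phase=(1,1,5,5) → FL=S FR=S RL=W RR=W
cmd 6: advance +4 → t=24, phase=(5,5,1,1) → FL=W FR=W RL=S RR=S
cmd 7: advance +5 → t=29, phase=(2,2,6,6) → FL=S FR=S RL=W RR=W


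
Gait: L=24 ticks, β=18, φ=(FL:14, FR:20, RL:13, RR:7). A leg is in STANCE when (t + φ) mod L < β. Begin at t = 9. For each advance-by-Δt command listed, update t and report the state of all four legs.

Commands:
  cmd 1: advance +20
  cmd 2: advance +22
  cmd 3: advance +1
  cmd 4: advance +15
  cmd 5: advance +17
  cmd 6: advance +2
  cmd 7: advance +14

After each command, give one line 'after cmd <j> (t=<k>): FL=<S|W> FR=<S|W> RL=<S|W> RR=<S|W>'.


start t=9: FL=W FR=S RL=W RR=S
cmd 1: advance +20 → t=29, phase=(19,1,18,12) → FL=W FR=S RL=W RR=S
cmd 2: advance +22 → t=51, phase=(17,23,16,10) → FL=S FR=W RL=S RR=S
cmd 3: advance +1 → t=52, phase=(18,0,17,11) → FL=W FR=S RL=S RR=S
cmd 4: advance +15 → t=67, phase=(9,15,8,2) → FL=S FR=S RL=S RR=S
cmd 5: advance +17 → t=84, phase=(2,8,1,19) → FL=S FR=S RL=S RR=W
cmd 6: advance +2 → t=86, phase=(4,10,3,21) → FL=S FR=S RL=S RR=W
cmd 7: advance +14 → t=100, phase=(18,0,17,11) → FL=W FR=S RL=S RR=S

after cmd 1 (t=29): FL=W FR=S RL=W RR=S
after cmd 2 (t=51): FL=S FR=W RL=S RR=S
after cmd 3 (t=52): FL=W FR=S RL=S RR=S
after cmd 4 (t=67): FL=S FR=S RL=S RR=S
after cmd 5 (t=84): FL=S FR=S RL=S RR=W
after cmd 6 (t=86): FL=S FR=S RL=S RR=W
after cmd 7 (t=100): FL=W FR=S RL=S RR=S


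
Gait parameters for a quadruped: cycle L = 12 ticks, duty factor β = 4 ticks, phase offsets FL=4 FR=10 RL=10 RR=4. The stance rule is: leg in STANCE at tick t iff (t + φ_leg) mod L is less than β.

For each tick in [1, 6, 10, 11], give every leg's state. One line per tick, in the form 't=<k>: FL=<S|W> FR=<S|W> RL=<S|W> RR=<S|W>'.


t=1: FL=W FR=W RL=W RR=W
t=6: FL=W FR=W RL=W RR=W
t=10: FL=S FR=W RL=W RR=S
t=11: FL=S FR=W RL=W RR=S

t=1: phase=(5,11,11,5) vs β=4 → FL=W FR=W RL=W RR=W
t=6: phase=(10,4,4,10) vs β=4 → FL=W FR=W RL=W RR=W
t=10: phase=(2,8,8,2) vs β=4 → FL=S FR=W RL=W RR=S
t=11: phase=(3,9,9,3) vs β=4 → FL=S FR=W RL=W RR=S


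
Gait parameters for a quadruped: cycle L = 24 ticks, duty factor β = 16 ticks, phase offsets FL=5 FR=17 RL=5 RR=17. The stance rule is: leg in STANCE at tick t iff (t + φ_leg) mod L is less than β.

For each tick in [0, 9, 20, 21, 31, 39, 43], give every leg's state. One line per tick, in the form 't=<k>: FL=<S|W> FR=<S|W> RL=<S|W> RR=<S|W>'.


t=0: FL=S FR=W RL=S RR=W
t=9: FL=S FR=S RL=S RR=S
t=20: FL=S FR=S RL=S RR=S
t=21: FL=S FR=S RL=S RR=S
t=31: FL=S FR=S RL=S RR=S
t=39: FL=W FR=S RL=W RR=S
t=43: FL=S FR=S RL=S RR=S

t=0: phase=(5,17,5,17) vs β=16 → FL=S FR=W RL=S RR=W
t=9: phase=(14,2,14,2) vs β=16 → FL=S FR=S RL=S RR=S
t=20: phase=(1,13,1,13) vs β=16 → FL=S FR=S RL=S RR=S
t=21: phase=(2,14,2,14) vs β=16 → FL=S FR=S RL=S RR=S
t=31: phase=(12,0,12,0) vs β=16 → FL=S FR=S RL=S RR=S
t=39: phase=(20,8,20,8) vs β=16 → FL=W FR=S RL=W RR=S
t=43: phase=(0,12,0,12) vs β=16 → FL=S FR=S RL=S RR=S


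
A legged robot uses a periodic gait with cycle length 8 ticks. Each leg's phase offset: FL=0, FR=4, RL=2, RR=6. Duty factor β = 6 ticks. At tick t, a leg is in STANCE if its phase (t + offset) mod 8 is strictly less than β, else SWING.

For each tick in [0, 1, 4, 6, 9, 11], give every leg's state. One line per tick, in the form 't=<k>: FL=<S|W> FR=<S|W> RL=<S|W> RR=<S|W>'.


t=0: FL=S FR=S RL=S RR=W
t=1: FL=S FR=S RL=S RR=W
t=4: FL=S FR=S RL=W RR=S
t=6: FL=W FR=S RL=S RR=S
t=9: FL=S FR=S RL=S RR=W
t=11: FL=S FR=W RL=S RR=S

t=0: phase=(0,4,2,6) vs β=6 → FL=S FR=S RL=S RR=W
t=1: phase=(1,5,3,7) vs β=6 → FL=S FR=S RL=S RR=W
t=4: phase=(4,0,6,2) vs β=6 → FL=S FR=S RL=W RR=S
t=6: phase=(6,2,0,4) vs β=6 → FL=W FR=S RL=S RR=S
t=9: phase=(1,5,3,7) vs β=6 → FL=S FR=S RL=S RR=W
t=11: phase=(3,7,5,1) vs β=6 → FL=S FR=W RL=S RR=S


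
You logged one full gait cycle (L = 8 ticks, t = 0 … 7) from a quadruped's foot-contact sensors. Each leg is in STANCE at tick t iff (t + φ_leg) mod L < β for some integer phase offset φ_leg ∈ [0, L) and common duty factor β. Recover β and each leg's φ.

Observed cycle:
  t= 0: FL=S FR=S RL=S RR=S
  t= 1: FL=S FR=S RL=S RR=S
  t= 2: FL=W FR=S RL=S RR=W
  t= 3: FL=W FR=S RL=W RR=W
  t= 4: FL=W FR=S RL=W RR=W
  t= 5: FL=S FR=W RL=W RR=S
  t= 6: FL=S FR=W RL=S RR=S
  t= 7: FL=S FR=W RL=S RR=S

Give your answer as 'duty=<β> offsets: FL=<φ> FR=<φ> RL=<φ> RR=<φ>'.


duty β = stance ticks per leg = 5
FL: stance ticks = 5; W→S at t=5 → φ=3
FR: stance ticks = 5; W→S at t=0 → φ=0
RL: stance ticks = 5; W→S at t=6 → φ=2
RR: stance ticks = 5; W→S at t=5 → φ=3

duty=5 offsets: FL=3 FR=0 RL=2 RR=3


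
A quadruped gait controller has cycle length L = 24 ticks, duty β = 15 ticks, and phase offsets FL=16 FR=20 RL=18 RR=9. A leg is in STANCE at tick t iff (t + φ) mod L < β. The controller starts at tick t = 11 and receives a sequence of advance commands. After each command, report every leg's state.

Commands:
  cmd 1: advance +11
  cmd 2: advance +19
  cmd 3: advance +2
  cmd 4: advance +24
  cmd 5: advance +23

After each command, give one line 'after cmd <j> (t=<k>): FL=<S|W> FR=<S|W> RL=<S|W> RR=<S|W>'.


start t=11: FL=S FR=S RL=S RR=W
cmd 1: advance +11 → t=22, phase=(14,18,16,7) → FL=S FR=W RL=W RR=S
cmd 2: advance +19 → t=41, phase=(9,13,11,2) → FL=S FR=S RL=S RR=S
cmd 3: advance +2 → t=43, phase=(11,15,13,4) → FL=S FR=W RL=S RR=S
cmd 4: advance +24 → t=67, phase=(11,15,13,4) → FL=S FR=W RL=S RR=S
cmd 5: advance +23 → t=90, phase=(10,14,12,3) → FL=S FR=S RL=S RR=S

after cmd 1 (t=22): FL=S FR=W RL=W RR=S
after cmd 2 (t=41): FL=S FR=S RL=S RR=S
after cmd 3 (t=43): FL=S FR=W RL=S RR=S
after cmd 4 (t=67): FL=S FR=W RL=S RR=S
after cmd 5 (t=90): FL=S FR=S RL=S RR=S


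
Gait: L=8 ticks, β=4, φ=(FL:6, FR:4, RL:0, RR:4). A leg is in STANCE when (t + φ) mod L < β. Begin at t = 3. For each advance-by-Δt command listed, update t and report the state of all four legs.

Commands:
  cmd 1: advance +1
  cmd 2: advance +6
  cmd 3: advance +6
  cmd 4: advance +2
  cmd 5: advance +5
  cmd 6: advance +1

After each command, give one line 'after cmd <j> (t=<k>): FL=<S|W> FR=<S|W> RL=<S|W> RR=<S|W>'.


start t=3: FL=S FR=W RL=S RR=W
cmd 1: advance +1 → t=4, phase=(2,0,4,0) → FL=S FR=S RL=W RR=S
cmd 2: advance +6 → t=10, phase=(0,6,2,6) → FL=S FR=W RL=S RR=W
cmd 3: advance +6 → t=16, phase=(6,4,0,4) → FL=W FR=W RL=S RR=W
cmd 4: advance +2 → t=18, phase=(0,6,2,6) → FL=S FR=W RL=S RR=W
cmd 5: advance +5 → t=23, phase=(5,3,7,3) → FL=W FR=S RL=W RR=S
cmd 6: advance +1 → t=24, phase=(6,4,0,4) → FL=W FR=W RL=S RR=W

after cmd 1 (t=4): FL=S FR=S RL=W RR=S
after cmd 2 (t=10): FL=S FR=W RL=S RR=W
after cmd 3 (t=16): FL=W FR=W RL=S RR=W
after cmd 4 (t=18): FL=S FR=W RL=S RR=W
after cmd 5 (t=23): FL=W FR=S RL=W RR=S
after cmd 6 (t=24): FL=W FR=W RL=S RR=W


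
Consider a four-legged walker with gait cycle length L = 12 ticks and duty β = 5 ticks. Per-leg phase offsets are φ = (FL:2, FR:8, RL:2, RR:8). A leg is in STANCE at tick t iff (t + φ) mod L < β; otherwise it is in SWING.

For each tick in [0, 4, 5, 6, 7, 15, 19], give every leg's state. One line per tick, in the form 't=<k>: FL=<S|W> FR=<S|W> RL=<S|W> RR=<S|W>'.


t=0: FL=S FR=W RL=S RR=W
t=4: FL=W FR=S RL=W RR=S
t=5: FL=W FR=S RL=W RR=S
t=6: FL=W FR=S RL=W RR=S
t=7: FL=W FR=S RL=W RR=S
t=15: FL=W FR=W RL=W RR=W
t=19: FL=W FR=S RL=W RR=S

t=0: phase=(2,8,2,8) vs β=5 → FL=S FR=W RL=S RR=W
t=4: phase=(6,0,6,0) vs β=5 → FL=W FR=S RL=W RR=S
t=5: phase=(7,1,7,1) vs β=5 → FL=W FR=S RL=W RR=S
t=6: phase=(8,2,8,2) vs β=5 → FL=W FR=S RL=W RR=S
t=7: phase=(9,3,9,3) vs β=5 → FL=W FR=S RL=W RR=S
t=15: phase=(5,11,5,11) vs β=5 → FL=W FR=W RL=W RR=W
t=19: phase=(9,3,9,3) vs β=5 → FL=W FR=S RL=W RR=S


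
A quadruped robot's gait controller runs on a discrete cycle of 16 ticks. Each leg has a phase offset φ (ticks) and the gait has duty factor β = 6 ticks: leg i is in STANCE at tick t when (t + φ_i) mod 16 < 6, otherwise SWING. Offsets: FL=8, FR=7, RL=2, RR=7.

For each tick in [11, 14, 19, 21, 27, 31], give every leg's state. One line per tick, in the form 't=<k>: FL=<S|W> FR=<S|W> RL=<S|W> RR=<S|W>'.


t=11: phase=(3,2,13,2) vs β=6 → FL=S FR=S RL=W RR=S
t=14: phase=(6,5,0,5) vs β=6 → FL=W FR=S RL=S RR=S
t=19: phase=(11,10,5,10) vs β=6 → FL=W FR=W RL=S RR=W
t=21: phase=(13,12,7,12) vs β=6 → FL=W FR=W RL=W RR=W
t=27: phase=(3,2,13,2) vs β=6 → FL=S FR=S RL=W RR=S
t=31: phase=(7,6,1,6) vs β=6 → FL=W FR=W RL=S RR=W

t=11: FL=S FR=S RL=W RR=S
t=14: FL=W FR=S RL=S RR=S
t=19: FL=W FR=W RL=S RR=W
t=21: FL=W FR=W RL=W RR=W
t=27: FL=S FR=S RL=W RR=S
t=31: FL=W FR=W RL=S RR=W


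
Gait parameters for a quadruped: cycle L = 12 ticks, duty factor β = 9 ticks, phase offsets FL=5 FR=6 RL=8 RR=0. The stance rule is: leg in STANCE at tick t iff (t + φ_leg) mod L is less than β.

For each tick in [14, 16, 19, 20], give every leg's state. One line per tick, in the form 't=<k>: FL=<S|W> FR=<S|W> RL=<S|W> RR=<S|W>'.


t=14: phase=(7,8,10,2) vs β=9 → FL=S FR=S RL=W RR=S
t=16: phase=(9,10,0,4) vs β=9 → FL=W FR=W RL=S RR=S
t=19: phase=(0,1,3,7) vs β=9 → FL=S FR=S RL=S RR=S
t=20: phase=(1,2,4,8) vs β=9 → FL=S FR=S RL=S RR=S

t=14: FL=S FR=S RL=W RR=S
t=16: FL=W FR=W RL=S RR=S
t=19: FL=S FR=S RL=S RR=S
t=20: FL=S FR=S RL=S RR=S


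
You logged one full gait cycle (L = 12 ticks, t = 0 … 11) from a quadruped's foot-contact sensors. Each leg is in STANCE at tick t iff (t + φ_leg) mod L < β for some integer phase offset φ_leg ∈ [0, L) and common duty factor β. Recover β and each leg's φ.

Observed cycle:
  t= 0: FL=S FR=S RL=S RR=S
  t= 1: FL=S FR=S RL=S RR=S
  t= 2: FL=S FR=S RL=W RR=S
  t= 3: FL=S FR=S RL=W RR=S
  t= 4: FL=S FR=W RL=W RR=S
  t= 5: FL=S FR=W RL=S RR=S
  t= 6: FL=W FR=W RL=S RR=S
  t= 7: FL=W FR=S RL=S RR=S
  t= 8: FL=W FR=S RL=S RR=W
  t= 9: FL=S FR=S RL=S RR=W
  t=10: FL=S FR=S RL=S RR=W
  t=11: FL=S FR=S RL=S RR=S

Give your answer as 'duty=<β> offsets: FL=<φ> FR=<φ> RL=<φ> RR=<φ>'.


duty=9 offsets: FL=3 FR=5 RL=7 RR=1

duty β = stance ticks per leg = 9
FL: stance ticks = 9; W→S at t=9 → φ=3
FR: stance ticks = 9; W→S at t=7 → φ=5
RL: stance ticks = 9; W→S at t=5 → φ=7
RR: stance ticks = 9; W→S at t=11 → φ=1


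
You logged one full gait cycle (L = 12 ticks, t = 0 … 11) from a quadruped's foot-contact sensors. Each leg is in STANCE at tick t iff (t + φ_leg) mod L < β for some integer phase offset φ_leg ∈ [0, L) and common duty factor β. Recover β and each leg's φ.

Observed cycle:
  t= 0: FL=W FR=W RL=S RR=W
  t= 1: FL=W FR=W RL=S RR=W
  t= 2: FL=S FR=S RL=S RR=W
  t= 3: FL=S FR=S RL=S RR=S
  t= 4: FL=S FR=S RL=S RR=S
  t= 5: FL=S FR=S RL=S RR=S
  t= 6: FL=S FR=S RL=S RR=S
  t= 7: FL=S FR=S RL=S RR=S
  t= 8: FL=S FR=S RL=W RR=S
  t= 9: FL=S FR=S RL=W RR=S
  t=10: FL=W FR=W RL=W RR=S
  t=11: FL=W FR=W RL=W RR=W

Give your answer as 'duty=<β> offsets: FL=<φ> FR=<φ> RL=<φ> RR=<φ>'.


duty β = stance ticks per leg = 8
FL: stance ticks = 8; W→S at t=2 → φ=10
FR: stance ticks = 8; W→S at t=2 → φ=10
RL: stance ticks = 8; W→S at t=0 → φ=0
RR: stance ticks = 8; W→S at t=3 → φ=9

duty=8 offsets: FL=10 FR=10 RL=0 RR=9


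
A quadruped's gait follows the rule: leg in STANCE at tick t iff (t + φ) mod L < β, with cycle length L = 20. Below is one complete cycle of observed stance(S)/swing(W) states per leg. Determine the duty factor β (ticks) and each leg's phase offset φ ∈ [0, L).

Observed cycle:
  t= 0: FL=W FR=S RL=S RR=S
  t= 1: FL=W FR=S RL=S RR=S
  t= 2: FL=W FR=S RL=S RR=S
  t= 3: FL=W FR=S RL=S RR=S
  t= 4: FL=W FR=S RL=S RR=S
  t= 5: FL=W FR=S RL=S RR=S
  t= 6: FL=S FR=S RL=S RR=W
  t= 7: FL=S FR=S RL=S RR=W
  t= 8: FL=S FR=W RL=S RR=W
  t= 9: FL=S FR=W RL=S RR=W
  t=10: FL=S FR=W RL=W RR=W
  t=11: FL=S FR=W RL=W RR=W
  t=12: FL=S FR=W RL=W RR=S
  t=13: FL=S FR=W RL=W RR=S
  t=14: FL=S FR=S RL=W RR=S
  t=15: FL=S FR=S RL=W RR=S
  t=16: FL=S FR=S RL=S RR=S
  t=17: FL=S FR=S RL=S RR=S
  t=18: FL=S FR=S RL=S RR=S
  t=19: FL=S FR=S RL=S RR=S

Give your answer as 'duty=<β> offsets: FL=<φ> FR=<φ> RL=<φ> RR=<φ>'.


duty β = stance ticks per leg = 14
FL: stance ticks = 14; W→S at t=6 → φ=14
FR: stance ticks = 14; W→S at t=14 → φ=6
RL: stance ticks = 14; W→S at t=16 → φ=4
RR: stance ticks = 14; W→S at t=12 → φ=8

duty=14 offsets: FL=14 FR=6 RL=4 RR=8


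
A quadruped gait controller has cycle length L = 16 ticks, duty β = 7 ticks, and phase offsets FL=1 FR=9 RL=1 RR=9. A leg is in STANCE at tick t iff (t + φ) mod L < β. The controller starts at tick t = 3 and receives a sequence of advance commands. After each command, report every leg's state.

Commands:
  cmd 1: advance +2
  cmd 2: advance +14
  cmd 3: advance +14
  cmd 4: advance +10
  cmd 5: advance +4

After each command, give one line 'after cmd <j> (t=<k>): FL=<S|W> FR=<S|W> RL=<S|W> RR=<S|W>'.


after cmd 1 (t=5): FL=S FR=W RL=S RR=W
after cmd 2 (t=19): FL=S FR=W RL=S RR=W
after cmd 3 (t=33): FL=S FR=W RL=S RR=W
after cmd 4 (t=43): FL=W FR=S RL=W RR=S
after cmd 5 (t=47): FL=S FR=W RL=S RR=W

start t=3: FL=S FR=W RL=S RR=W
cmd 1: advance +2 → t=5, phase=(6,14,6,14) → FL=S FR=W RL=S RR=W
cmd 2: advance +14 → t=19, phase=(4,12,4,12) → FL=S FR=W RL=S RR=W
cmd 3: advance +14 → t=33, phase=(2,10,2,10) → FL=S FR=W RL=S RR=W
cmd 4: advance +10 → t=43, phase=(12,4,12,4) → FL=W FR=S RL=W RR=S
cmd 5: advance +4 → t=47, phase=(0,8,0,8) → FL=S FR=W RL=S RR=W


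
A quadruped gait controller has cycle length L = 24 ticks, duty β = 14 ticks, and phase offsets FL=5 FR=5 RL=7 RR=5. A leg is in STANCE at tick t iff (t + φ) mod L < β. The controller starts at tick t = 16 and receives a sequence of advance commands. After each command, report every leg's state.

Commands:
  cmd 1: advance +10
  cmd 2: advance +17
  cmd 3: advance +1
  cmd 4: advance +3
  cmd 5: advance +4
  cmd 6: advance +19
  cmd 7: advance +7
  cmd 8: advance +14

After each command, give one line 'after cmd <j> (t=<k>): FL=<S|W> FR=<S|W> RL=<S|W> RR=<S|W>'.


start t=16: FL=W FR=W RL=W RR=W
cmd 1: advance +10 → t=26, phase=(7,7,9,7) → FL=S FR=S RL=S RR=S
cmd 2: advance +17 → t=43, phase=(0,0,2,0) → FL=S FR=S RL=S RR=S
cmd 3: advance +1 → t=44, phase=(1,1,3,1) → FL=S FR=S RL=S RR=S
cmd 4: advance +3 → t=47, phase=(4,4,6,4) → FL=S FR=S RL=S RR=S
cmd 5: advance +4 → t=51, phase=(8,8,10,8) → FL=S FR=S RL=S RR=S
cmd 6: advance +19 → t=70, phase=(3,3,5,3) → FL=S FR=S RL=S RR=S
cmd 7: advance +7 → t=77, phase=(10,10,12,10) → FL=S FR=S RL=S RR=S
cmd 8: advance +14 → t=91, phase=(0,0,2,0) → FL=S FR=S RL=S RR=S

after cmd 1 (t=26): FL=S FR=S RL=S RR=S
after cmd 2 (t=43): FL=S FR=S RL=S RR=S
after cmd 3 (t=44): FL=S FR=S RL=S RR=S
after cmd 4 (t=47): FL=S FR=S RL=S RR=S
after cmd 5 (t=51): FL=S FR=S RL=S RR=S
after cmd 6 (t=70): FL=S FR=S RL=S RR=S
after cmd 7 (t=77): FL=S FR=S RL=S RR=S
after cmd 8 (t=91): FL=S FR=S RL=S RR=S


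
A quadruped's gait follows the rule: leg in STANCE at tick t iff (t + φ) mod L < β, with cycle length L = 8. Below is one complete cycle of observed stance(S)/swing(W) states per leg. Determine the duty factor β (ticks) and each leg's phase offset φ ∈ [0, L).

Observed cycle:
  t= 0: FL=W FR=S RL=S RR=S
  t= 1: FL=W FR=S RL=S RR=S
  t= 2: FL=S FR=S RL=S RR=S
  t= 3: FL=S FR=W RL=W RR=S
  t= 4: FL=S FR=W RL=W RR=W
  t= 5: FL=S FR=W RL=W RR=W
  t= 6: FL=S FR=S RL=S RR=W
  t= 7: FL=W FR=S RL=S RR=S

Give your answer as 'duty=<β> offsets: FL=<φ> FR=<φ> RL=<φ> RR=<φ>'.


duty=5 offsets: FL=6 FR=2 RL=2 RR=1

duty β = stance ticks per leg = 5
FL: stance ticks = 5; W→S at t=2 → φ=6
FR: stance ticks = 5; W→S at t=6 → φ=2
RL: stance ticks = 5; W→S at t=6 → φ=2
RR: stance ticks = 5; W→S at t=7 → φ=1


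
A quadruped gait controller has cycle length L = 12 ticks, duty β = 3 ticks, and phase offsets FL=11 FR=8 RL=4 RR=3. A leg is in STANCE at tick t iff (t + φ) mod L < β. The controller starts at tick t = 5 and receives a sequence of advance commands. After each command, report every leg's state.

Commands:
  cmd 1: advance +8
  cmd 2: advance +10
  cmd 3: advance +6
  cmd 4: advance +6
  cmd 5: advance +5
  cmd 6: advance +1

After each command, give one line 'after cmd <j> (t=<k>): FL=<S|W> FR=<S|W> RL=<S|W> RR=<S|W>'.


after cmd 1 (t=13): FL=S FR=W RL=W RR=W
after cmd 2 (t=23): FL=W FR=W RL=W RR=S
after cmd 3 (t=29): FL=W FR=S RL=W RR=W
after cmd 4 (t=35): FL=W FR=W RL=W RR=S
after cmd 5 (t=40): FL=W FR=S RL=W RR=W
after cmd 6 (t=41): FL=W FR=S RL=W RR=W

start t=5: FL=W FR=S RL=W RR=W
cmd 1: advance +8 → t=13, phase=(0,9,5,4) → FL=S FR=W RL=W RR=W
cmd 2: advance +10 → t=23, phase=(10,7,3,2) → FL=W FR=W RL=W RR=S
cmd 3: advance +6 → t=29, phase=(4,1,9,8) → FL=W FR=S RL=W RR=W
cmd 4: advance +6 → t=35, phase=(10,7,3,2) → FL=W FR=W RL=W RR=S
cmd 5: advance +5 → t=40, phase=(3,0,8,7) → FL=W FR=S RL=W RR=W
cmd 6: advance +1 → t=41, phase=(4,1,9,8) → FL=W FR=S RL=W RR=W


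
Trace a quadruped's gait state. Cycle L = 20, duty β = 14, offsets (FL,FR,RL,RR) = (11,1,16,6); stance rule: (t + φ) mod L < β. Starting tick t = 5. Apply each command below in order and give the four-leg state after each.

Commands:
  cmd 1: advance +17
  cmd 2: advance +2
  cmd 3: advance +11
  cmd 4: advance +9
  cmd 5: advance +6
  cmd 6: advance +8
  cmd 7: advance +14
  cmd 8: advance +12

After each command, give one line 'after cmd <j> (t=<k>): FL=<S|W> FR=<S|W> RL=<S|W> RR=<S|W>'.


after cmd 1 (t=22): FL=S FR=S RL=W RR=S
after cmd 2 (t=24): FL=W FR=S RL=S RR=S
after cmd 3 (t=35): FL=S FR=W RL=S RR=S
after cmd 4 (t=44): FL=W FR=S RL=S RR=S
after cmd 5 (t=50): FL=S FR=S RL=S RR=W
after cmd 6 (t=58): FL=S FR=W RL=W RR=S
after cmd 7 (t=72): FL=S FR=S RL=S RR=W
after cmd 8 (t=84): FL=W FR=S RL=S RR=S

start t=5: FL=W FR=S RL=S RR=S
cmd 1: advance +17 → t=22, phase=(13,3,18,8) → FL=S FR=S RL=W RR=S
cmd 2: advance +2 → t=24, phase=(15,5,0,10) → FL=W FR=S RL=S RR=S
cmd 3: advance +11 → t=35, phase=(6,16,11,1) → FL=S FR=W RL=S RR=S
cmd 4: advance +9 → t=44, phase=(15,5,0,10) → FL=W FR=S RL=S RR=S
cmd 5: advance +6 → t=50, phase=(1,11,6,16) → FL=S FR=S RL=S RR=W
cmd 6: advance +8 → t=58, phase=(9,19,14,4) → FL=S FR=W RL=W RR=S
cmd 7: advance +14 → t=72, phase=(3,13,8,18) → FL=S FR=S RL=S RR=W
cmd 8: advance +12 → t=84, phase=(15,5,0,10) → FL=W FR=S RL=S RR=S


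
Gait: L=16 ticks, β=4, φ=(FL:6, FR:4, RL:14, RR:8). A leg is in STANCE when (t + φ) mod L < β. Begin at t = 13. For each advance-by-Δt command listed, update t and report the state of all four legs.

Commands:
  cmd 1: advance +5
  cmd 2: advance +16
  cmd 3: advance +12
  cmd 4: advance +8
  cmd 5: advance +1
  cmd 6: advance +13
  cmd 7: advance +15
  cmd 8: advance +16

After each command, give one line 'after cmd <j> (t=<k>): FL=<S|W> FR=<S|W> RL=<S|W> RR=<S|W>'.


after cmd 1 (t=18): FL=W FR=W RL=S RR=W
after cmd 2 (t=34): FL=W FR=W RL=S RR=W
after cmd 3 (t=46): FL=W FR=S RL=W RR=W
after cmd 4 (t=54): FL=W FR=W RL=W RR=W
after cmd 5 (t=55): FL=W FR=W RL=W RR=W
after cmd 6 (t=68): FL=W FR=W RL=S RR=W
after cmd 7 (t=83): FL=W FR=W RL=S RR=W
after cmd 8 (t=99): FL=W FR=W RL=S RR=W

start t=13: FL=S FR=S RL=W RR=W
cmd 1: advance +5 → t=18, phase=(8,6,0,10) → FL=W FR=W RL=S RR=W
cmd 2: advance +16 → t=34, phase=(8,6,0,10) → FL=W FR=W RL=S RR=W
cmd 3: advance +12 → t=46, phase=(4,2,12,6) → FL=W FR=S RL=W RR=W
cmd 4: advance +8 → t=54, phase=(12,10,4,14) → FL=W FR=W RL=W RR=W
cmd 5: advance +1 → t=55, phase=(13,11,5,15) → FL=W FR=W RL=W RR=W
cmd 6: advance +13 → t=68, phase=(10,8,2,12) → FL=W FR=W RL=S RR=W
cmd 7: advance +15 → t=83, phase=(9,7,1,11) → FL=W FR=W RL=S RR=W
cmd 8: advance +16 → t=99, phase=(9,7,1,11) → FL=W FR=W RL=S RR=W


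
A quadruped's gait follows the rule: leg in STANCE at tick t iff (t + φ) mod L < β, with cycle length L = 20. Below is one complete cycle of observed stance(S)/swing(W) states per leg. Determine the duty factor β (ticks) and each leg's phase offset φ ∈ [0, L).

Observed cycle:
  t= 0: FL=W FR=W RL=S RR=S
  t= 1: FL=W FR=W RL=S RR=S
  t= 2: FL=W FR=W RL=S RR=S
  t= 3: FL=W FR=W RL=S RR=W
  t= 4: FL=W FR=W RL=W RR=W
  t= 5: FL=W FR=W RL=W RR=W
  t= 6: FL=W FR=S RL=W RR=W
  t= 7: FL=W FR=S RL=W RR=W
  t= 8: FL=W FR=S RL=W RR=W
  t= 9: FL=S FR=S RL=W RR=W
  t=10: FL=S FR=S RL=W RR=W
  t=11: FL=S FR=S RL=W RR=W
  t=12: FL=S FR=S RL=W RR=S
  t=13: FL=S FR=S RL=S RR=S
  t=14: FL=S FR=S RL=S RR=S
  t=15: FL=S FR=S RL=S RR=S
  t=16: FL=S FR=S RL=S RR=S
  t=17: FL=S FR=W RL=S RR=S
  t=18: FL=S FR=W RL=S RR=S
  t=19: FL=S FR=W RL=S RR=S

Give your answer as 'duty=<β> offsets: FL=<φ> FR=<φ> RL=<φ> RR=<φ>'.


duty=11 offsets: FL=11 FR=14 RL=7 RR=8

duty β = stance ticks per leg = 11
FL: stance ticks = 11; W→S at t=9 → φ=11
FR: stance ticks = 11; W→S at t=6 → φ=14
RL: stance ticks = 11; W→S at t=13 → φ=7
RR: stance ticks = 11; W→S at t=12 → φ=8


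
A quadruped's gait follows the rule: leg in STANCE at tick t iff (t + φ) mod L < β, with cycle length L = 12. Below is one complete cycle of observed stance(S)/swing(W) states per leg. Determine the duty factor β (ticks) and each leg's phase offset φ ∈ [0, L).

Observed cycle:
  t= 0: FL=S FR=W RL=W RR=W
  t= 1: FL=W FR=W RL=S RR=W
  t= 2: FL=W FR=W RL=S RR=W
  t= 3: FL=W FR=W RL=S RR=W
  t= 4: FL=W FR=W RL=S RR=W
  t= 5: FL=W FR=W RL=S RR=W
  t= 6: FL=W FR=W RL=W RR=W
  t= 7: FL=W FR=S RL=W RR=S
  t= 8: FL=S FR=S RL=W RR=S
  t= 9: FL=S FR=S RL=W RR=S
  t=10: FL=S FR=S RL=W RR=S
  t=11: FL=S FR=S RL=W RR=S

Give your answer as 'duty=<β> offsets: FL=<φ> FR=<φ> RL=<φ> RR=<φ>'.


duty=5 offsets: FL=4 FR=5 RL=11 RR=5

duty β = stance ticks per leg = 5
FL: stance ticks = 5; W→S at t=8 → φ=4
FR: stance ticks = 5; W→S at t=7 → φ=5
RL: stance ticks = 5; W→S at t=1 → φ=11
RR: stance ticks = 5; W→S at t=7 → φ=5


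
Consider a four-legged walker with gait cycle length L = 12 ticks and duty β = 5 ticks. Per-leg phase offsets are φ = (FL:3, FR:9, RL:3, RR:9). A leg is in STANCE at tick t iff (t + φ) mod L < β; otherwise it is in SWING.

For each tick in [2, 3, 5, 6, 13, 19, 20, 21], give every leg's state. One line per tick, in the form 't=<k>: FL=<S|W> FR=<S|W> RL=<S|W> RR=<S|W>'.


t=2: phase=(5,11,5,11) vs β=5 → FL=W FR=W RL=W RR=W
t=3: phase=(6,0,6,0) vs β=5 → FL=W FR=S RL=W RR=S
t=5: phase=(8,2,8,2) vs β=5 → FL=W FR=S RL=W RR=S
t=6: phase=(9,3,9,3) vs β=5 → FL=W FR=S RL=W RR=S
t=13: phase=(4,10,4,10) vs β=5 → FL=S FR=W RL=S RR=W
t=19: phase=(10,4,10,4) vs β=5 → FL=W FR=S RL=W RR=S
t=20: phase=(11,5,11,5) vs β=5 → FL=W FR=W RL=W RR=W
t=21: phase=(0,6,0,6) vs β=5 → FL=S FR=W RL=S RR=W

t=2: FL=W FR=W RL=W RR=W
t=3: FL=W FR=S RL=W RR=S
t=5: FL=W FR=S RL=W RR=S
t=6: FL=W FR=S RL=W RR=S
t=13: FL=S FR=W RL=S RR=W
t=19: FL=W FR=S RL=W RR=S
t=20: FL=W FR=W RL=W RR=W
t=21: FL=S FR=W RL=S RR=W


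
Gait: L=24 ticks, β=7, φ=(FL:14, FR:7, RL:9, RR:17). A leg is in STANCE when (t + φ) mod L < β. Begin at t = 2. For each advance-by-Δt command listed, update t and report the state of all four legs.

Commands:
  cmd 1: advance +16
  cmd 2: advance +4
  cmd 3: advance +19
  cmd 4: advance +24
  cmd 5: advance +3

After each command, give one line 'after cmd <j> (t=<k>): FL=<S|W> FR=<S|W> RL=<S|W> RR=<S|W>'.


start t=2: FL=W FR=W RL=W RR=W
cmd 1: advance +16 → t=18, phase=(8,1,3,11) → FL=W FR=S RL=S RR=W
cmd 2: advance +4 → t=22, phase=(12,5,7,15) → FL=W FR=S RL=W RR=W
cmd 3: advance +19 → t=41, phase=(7,0,2,10) → FL=W FR=S RL=S RR=W
cmd 4: advance +24 → t=65, phase=(7,0,2,10) → FL=W FR=S RL=S RR=W
cmd 5: advance +3 → t=68, phase=(10,3,5,13) → FL=W FR=S RL=S RR=W

after cmd 1 (t=18): FL=W FR=S RL=S RR=W
after cmd 2 (t=22): FL=W FR=S RL=W RR=W
after cmd 3 (t=41): FL=W FR=S RL=S RR=W
after cmd 4 (t=65): FL=W FR=S RL=S RR=W
after cmd 5 (t=68): FL=W FR=S RL=S RR=W


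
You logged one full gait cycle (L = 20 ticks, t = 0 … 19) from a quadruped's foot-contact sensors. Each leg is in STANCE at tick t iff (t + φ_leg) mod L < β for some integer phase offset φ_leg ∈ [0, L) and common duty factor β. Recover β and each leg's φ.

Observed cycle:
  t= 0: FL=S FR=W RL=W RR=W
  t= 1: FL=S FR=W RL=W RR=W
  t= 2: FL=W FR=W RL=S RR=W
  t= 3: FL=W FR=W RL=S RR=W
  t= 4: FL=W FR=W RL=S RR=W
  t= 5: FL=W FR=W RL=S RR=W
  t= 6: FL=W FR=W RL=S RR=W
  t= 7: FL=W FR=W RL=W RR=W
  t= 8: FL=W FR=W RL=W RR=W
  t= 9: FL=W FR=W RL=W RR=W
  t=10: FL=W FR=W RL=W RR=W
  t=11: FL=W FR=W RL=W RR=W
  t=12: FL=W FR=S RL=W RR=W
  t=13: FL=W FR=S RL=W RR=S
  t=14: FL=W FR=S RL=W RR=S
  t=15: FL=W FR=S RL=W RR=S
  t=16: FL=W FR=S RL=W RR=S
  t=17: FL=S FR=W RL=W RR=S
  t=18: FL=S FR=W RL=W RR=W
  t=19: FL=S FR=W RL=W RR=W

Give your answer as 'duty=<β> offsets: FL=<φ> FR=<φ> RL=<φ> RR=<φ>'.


duty=5 offsets: FL=3 FR=8 RL=18 RR=7

duty β = stance ticks per leg = 5
FL: stance ticks = 5; W→S at t=17 → φ=3
FR: stance ticks = 5; W→S at t=12 → φ=8
RL: stance ticks = 5; W→S at t=2 → φ=18
RR: stance ticks = 5; W→S at t=13 → φ=7


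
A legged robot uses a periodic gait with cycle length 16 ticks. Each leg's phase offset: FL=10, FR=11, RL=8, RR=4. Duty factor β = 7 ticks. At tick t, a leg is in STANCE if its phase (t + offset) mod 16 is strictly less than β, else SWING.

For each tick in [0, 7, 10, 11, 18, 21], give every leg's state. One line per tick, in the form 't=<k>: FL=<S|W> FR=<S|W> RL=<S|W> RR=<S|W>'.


t=0: phase=(10,11,8,4) vs β=7 → FL=W FR=W RL=W RR=S
t=7: phase=(1,2,15,11) vs β=7 → FL=S FR=S RL=W RR=W
t=10: phase=(4,5,2,14) vs β=7 → FL=S FR=S RL=S RR=W
t=11: phase=(5,6,3,15) vs β=7 → FL=S FR=S RL=S RR=W
t=18: phase=(12,13,10,6) vs β=7 → FL=W FR=W RL=W RR=S
t=21: phase=(15,0,13,9) vs β=7 → FL=W FR=S RL=W RR=W

t=0: FL=W FR=W RL=W RR=S
t=7: FL=S FR=S RL=W RR=W
t=10: FL=S FR=S RL=S RR=W
t=11: FL=S FR=S RL=S RR=W
t=18: FL=W FR=W RL=W RR=S
t=21: FL=W FR=S RL=W RR=W


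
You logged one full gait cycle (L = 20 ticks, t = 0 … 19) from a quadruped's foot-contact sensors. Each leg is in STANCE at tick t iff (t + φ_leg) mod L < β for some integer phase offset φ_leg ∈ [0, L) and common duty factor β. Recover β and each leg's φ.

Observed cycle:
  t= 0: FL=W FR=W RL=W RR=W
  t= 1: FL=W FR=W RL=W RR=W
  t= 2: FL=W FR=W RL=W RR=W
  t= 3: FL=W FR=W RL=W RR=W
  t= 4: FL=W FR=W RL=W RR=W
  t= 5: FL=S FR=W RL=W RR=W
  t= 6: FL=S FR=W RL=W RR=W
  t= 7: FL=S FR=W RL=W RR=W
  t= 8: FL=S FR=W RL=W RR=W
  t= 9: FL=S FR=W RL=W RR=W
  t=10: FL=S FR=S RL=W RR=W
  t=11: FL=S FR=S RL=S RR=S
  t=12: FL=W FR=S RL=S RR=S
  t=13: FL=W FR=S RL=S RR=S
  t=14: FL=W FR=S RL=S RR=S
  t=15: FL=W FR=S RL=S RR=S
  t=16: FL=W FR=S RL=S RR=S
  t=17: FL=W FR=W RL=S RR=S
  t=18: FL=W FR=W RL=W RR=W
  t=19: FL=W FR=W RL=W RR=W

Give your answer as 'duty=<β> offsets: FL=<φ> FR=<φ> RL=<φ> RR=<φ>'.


duty β = stance ticks per leg = 7
FL: stance ticks = 7; W→S at t=5 → φ=15
FR: stance ticks = 7; W→S at t=10 → φ=10
RL: stance ticks = 7; W→S at t=11 → φ=9
RR: stance ticks = 7; W→S at t=11 → φ=9

duty=7 offsets: FL=15 FR=10 RL=9 RR=9


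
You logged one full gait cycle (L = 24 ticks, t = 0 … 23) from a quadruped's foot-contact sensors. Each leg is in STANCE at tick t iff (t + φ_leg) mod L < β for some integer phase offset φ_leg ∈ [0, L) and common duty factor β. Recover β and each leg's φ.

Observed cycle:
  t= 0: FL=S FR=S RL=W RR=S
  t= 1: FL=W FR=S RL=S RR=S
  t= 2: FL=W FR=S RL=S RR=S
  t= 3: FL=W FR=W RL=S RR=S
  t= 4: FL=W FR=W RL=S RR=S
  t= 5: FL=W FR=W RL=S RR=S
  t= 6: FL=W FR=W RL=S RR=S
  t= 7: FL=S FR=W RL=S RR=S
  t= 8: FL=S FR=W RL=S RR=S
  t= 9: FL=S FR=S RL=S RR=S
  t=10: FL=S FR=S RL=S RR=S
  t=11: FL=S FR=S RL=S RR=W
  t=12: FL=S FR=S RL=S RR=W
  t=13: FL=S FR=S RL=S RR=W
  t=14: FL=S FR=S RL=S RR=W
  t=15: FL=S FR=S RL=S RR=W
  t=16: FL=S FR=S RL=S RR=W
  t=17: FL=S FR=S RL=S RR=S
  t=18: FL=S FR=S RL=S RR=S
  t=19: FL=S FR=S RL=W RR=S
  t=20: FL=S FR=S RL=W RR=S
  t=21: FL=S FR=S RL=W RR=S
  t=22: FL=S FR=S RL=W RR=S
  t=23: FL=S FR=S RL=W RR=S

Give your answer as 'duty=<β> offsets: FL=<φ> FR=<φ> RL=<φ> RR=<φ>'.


duty=18 offsets: FL=17 FR=15 RL=23 RR=7

duty β = stance ticks per leg = 18
FL: stance ticks = 18; W→S at t=7 → φ=17
FR: stance ticks = 18; W→S at t=9 → φ=15
RL: stance ticks = 18; W→S at t=1 → φ=23
RR: stance ticks = 18; W→S at t=17 → φ=7
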